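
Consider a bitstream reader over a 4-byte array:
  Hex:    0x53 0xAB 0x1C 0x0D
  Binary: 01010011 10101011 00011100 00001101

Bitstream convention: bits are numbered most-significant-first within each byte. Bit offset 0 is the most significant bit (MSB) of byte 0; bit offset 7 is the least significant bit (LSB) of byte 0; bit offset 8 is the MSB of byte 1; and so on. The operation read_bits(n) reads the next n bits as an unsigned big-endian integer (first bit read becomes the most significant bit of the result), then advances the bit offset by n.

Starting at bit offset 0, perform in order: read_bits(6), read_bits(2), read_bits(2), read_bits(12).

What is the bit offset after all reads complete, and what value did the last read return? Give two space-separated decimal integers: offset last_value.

Read 1: bits[0:6] width=6 -> value=20 (bin 010100); offset now 6 = byte 0 bit 6; 26 bits remain
Read 2: bits[6:8] width=2 -> value=3 (bin 11); offset now 8 = byte 1 bit 0; 24 bits remain
Read 3: bits[8:10] width=2 -> value=2 (bin 10); offset now 10 = byte 1 bit 2; 22 bits remain
Read 4: bits[10:22] width=12 -> value=2759 (bin 101011000111); offset now 22 = byte 2 bit 6; 10 bits remain

Answer: 22 2759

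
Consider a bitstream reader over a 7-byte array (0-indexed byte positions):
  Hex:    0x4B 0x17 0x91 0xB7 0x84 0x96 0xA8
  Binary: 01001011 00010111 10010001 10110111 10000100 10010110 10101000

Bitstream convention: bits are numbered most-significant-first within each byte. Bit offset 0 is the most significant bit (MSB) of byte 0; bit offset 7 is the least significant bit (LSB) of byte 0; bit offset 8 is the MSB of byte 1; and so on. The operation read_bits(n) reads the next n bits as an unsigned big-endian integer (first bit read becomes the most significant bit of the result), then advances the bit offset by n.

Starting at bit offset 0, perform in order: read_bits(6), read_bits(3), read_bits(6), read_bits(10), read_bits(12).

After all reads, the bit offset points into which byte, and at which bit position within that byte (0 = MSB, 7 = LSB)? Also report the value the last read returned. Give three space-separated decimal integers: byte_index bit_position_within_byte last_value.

Answer: 4 5 1776

Derivation:
Read 1: bits[0:6] width=6 -> value=18 (bin 010010); offset now 6 = byte 0 bit 6; 50 bits remain
Read 2: bits[6:9] width=3 -> value=6 (bin 110); offset now 9 = byte 1 bit 1; 47 bits remain
Read 3: bits[9:15] width=6 -> value=11 (bin 001011); offset now 15 = byte 1 bit 7; 41 bits remain
Read 4: bits[15:25] width=10 -> value=803 (bin 1100100011); offset now 25 = byte 3 bit 1; 31 bits remain
Read 5: bits[25:37] width=12 -> value=1776 (bin 011011110000); offset now 37 = byte 4 bit 5; 19 bits remain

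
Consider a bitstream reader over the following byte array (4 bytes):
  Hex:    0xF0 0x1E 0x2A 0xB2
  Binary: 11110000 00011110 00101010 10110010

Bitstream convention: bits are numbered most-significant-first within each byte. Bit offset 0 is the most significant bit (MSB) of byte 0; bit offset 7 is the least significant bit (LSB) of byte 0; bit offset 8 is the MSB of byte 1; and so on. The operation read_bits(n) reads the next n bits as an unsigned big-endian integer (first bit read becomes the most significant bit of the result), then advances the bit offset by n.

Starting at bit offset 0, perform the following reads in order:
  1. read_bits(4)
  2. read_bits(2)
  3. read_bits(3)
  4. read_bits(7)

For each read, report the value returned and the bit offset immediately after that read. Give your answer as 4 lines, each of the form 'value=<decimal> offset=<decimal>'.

Read 1: bits[0:4] width=4 -> value=15 (bin 1111); offset now 4 = byte 0 bit 4; 28 bits remain
Read 2: bits[4:6] width=2 -> value=0 (bin 00); offset now 6 = byte 0 bit 6; 26 bits remain
Read 3: bits[6:9] width=3 -> value=0 (bin 000); offset now 9 = byte 1 bit 1; 23 bits remain
Read 4: bits[9:16] width=7 -> value=30 (bin 0011110); offset now 16 = byte 2 bit 0; 16 bits remain

Answer: value=15 offset=4
value=0 offset=6
value=0 offset=9
value=30 offset=16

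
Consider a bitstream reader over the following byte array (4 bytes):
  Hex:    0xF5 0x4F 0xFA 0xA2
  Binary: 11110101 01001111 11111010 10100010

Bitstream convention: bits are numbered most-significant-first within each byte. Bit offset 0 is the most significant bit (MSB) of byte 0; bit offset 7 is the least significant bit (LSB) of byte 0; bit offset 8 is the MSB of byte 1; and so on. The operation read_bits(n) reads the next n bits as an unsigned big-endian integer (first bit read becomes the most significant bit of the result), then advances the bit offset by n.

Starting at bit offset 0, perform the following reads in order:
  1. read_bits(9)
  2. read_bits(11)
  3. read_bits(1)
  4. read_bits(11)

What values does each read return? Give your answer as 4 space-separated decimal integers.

Read 1: bits[0:9] width=9 -> value=490 (bin 111101010); offset now 9 = byte 1 bit 1; 23 bits remain
Read 2: bits[9:20] width=11 -> value=1279 (bin 10011111111); offset now 20 = byte 2 bit 4; 12 bits remain
Read 3: bits[20:21] width=1 -> value=1 (bin 1); offset now 21 = byte 2 bit 5; 11 bits remain
Read 4: bits[21:32] width=11 -> value=674 (bin 01010100010); offset now 32 = byte 4 bit 0; 0 bits remain

Answer: 490 1279 1 674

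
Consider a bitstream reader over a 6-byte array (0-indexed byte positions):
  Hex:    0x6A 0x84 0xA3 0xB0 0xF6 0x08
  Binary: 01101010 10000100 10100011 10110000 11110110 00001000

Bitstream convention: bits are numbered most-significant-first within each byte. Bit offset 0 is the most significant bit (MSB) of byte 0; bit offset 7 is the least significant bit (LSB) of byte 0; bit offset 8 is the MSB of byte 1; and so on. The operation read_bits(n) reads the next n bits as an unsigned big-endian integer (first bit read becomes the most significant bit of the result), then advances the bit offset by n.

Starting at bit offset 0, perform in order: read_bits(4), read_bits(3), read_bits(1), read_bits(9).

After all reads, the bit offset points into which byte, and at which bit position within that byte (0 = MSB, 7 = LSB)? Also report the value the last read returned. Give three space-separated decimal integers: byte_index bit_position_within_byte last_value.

Answer: 2 1 265

Derivation:
Read 1: bits[0:4] width=4 -> value=6 (bin 0110); offset now 4 = byte 0 bit 4; 44 bits remain
Read 2: bits[4:7] width=3 -> value=5 (bin 101); offset now 7 = byte 0 bit 7; 41 bits remain
Read 3: bits[7:8] width=1 -> value=0 (bin 0); offset now 8 = byte 1 bit 0; 40 bits remain
Read 4: bits[8:17] width=9 -> value=265 (bin 100001001); offset now 17 = byte 2 bit 1; 31 bits remain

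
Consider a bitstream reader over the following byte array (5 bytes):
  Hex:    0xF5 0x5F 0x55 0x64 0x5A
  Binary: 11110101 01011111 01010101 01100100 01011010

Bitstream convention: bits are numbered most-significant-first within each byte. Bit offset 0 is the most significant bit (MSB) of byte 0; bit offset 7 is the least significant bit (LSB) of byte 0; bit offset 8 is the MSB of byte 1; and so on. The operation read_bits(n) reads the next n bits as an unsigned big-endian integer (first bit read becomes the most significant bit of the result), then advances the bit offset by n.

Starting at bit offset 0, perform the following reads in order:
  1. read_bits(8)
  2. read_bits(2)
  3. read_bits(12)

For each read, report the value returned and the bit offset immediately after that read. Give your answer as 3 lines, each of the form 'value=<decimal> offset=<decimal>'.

Answer: value=245 offset=8
value=1 offset=10
value=2005 offset=22

Derivation:
Read 1: bits[0:8] width=8 -> value=245 (bin 11110101); offset now 8 = byte 1 bit 0; 32 bits remain
Read 2: bits[8:10] width=2 -> value=1 (bin 01); offset now 10 = byte 1 bit 2; 30 bits remain
Read 3: bits[10:22] width=12 -> value=2005 (bin 011111010101); offset now 22 = byte 2 bit 6; 18 bits remain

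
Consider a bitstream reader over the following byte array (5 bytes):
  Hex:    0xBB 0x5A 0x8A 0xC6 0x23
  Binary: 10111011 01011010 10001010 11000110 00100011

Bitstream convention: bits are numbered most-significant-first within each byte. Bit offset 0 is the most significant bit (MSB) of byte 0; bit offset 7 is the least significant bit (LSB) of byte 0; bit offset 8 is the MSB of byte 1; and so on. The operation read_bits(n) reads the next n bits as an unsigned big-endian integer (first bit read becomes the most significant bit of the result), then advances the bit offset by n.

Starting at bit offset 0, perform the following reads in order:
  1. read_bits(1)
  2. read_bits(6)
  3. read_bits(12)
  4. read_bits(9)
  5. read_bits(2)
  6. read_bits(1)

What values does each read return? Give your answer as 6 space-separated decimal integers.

Answer: 1 29 2772 172 1 1

Derivation:
Read 1: bits[0:1] width=1 -> value=1 (bin 1); offset now 1 = byte 0 bit 1; 39 bits remain
Read 2: bits[1:7] width=6 -> value=29 (bin 011101); offset now 7 = byte 0 bit 7; 33 bits remain
Read 3: bits[7:19] width=12 -> value=2772 (bin 101011010100); offset now 19 = byte 2 bit 3; 21 bits remain
Read 4: bits[19:28] width=9 -> value=172 (bin 010101100); offset now 28 = byte 3 bit 4; 12 bits remain
Read 5: bits[28:30] width=2 -> value=1 (bin 01); offset now 30 = byte 3 bit 6; 10 bits remain
Read 6: bits[30:31] width=1 -> value=1 (bin 1); offset now 31 = byte 3 bit 7; 9 bits remain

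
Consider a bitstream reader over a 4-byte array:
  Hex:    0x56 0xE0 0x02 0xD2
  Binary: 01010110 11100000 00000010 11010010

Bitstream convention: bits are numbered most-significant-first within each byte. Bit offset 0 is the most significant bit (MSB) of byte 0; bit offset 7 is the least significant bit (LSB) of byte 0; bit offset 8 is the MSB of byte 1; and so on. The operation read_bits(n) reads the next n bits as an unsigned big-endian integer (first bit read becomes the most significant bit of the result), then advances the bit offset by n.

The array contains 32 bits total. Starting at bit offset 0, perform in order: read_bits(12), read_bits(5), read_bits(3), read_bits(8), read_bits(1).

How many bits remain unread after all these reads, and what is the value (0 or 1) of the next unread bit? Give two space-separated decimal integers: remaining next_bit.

Read 1: bits[0:12] width=12 -> value=1390 (bin 010101101110); offset now 12 = byte 1 bit 4; 20 bits remain
Read 2: bits[12:17] width=5 -> value=0 (bin 00000); offset now 17 = byte 2 bit 1; 15 bits remain
Read 3: bits[17:20] width=3 -> value=0 (bin 000); offset now 20 = byte 2 bit 4; 12 bits remain
Read 4: bits[20:28] width=8 -> value=45 (bin 00101101); offset now 28 = byte 3 bit 4; 4 bits remain
Read 5: bits[28:29] width=1 -> value=0 (bin 0); offset now 29 = byte 3 bit 5; 3 bits remain

Answer: 3 0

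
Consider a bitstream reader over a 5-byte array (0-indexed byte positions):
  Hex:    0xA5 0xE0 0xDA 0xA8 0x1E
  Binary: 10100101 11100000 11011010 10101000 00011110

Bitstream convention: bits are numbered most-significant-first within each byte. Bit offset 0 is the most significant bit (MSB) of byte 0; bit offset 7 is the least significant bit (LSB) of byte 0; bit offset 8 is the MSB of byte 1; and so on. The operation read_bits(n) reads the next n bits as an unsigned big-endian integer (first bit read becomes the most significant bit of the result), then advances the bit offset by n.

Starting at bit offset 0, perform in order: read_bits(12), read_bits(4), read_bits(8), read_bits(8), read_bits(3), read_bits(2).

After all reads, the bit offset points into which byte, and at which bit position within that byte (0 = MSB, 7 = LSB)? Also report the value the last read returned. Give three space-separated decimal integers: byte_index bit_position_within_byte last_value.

Read 1: bits[0:12] width=12 -> value=2654 (bin 101001011110); offset now 12 = byte 1 bit 4; 28 bits remain
Read 2: bits[12:16] width=4 -> value=0 (bin 0000); offset now 16 = byte 2 bit 0; 24 bits remain
Read 3: bits[16:24] width=8 -> value=218 (bin 11011010); offset now 24 = byte 3 bit 0; 16 bits remain
Read 4: bits[24:32] width=8 -> value=168 (bin 10101000); offset now 32 = byte 4 bit 0; 8 bits remain
Read 5: bits[32:35] width=3 -> value=0 (bin 000); offset now 35 = byte 4 bit 3; 5 bits remain
Read 6: bits[35:37] width=2 -> value=3 (bin 11); offset now 37 = byte 4 bit 5; 3 bits remain

Answer: 4 5 3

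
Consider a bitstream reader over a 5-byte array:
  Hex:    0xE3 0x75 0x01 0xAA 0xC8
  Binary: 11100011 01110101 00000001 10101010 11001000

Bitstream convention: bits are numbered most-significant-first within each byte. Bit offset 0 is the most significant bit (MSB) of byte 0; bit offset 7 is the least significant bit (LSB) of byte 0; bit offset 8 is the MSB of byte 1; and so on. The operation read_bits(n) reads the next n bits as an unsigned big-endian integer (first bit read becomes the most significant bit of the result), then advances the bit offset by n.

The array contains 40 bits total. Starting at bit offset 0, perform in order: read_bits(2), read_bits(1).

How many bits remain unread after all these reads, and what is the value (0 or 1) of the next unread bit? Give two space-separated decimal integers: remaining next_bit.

Read 1: bits[0:2] width=2 -> value=3 (bin 11); offset now 2 = byte 0 bit 2; 38 bits remain
Read 2: bits[2:3] width=1 -> value=1 (bin 1); offset now 3 = byte 0 bit 3; 37 bits remain

Answer: 37 0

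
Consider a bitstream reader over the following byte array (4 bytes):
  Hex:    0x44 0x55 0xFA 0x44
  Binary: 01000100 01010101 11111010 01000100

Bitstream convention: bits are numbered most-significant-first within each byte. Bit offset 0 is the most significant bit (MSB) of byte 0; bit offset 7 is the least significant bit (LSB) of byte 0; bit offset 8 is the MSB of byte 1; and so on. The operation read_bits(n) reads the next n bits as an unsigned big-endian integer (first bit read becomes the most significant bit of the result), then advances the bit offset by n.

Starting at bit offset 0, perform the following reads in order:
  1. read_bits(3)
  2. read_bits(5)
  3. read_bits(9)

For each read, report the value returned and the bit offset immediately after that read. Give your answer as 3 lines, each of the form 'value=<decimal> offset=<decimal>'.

Answer: value=2 offset=3
value=4 offset=8
value=171 offset=17

Derivation:
Read 1: bits[0:3] width=3 -> value=2 (bin 010); offset now 3 = byte 0 bit 3; 29 bits remain
Read 2: bits[3:8] width=5 -> value=4 (bin 00100); offset now 8 = byte 1 bit 0; 24 bits remain
Read 3: bits[8:17] width=9 -> value=171 (bin 010101011); offset now 17 = byte 2 bit 1; 15 bits remain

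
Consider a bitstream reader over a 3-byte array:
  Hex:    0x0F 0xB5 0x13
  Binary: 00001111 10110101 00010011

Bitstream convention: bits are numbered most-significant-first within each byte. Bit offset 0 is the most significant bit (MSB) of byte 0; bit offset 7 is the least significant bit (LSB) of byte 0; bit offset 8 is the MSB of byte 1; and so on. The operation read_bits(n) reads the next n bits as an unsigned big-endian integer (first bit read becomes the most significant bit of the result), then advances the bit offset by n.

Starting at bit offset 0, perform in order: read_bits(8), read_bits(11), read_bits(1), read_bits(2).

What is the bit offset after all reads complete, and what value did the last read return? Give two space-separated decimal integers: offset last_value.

Read 1: bits[0:8] width=8 -> value=15 (bin 00001111); offset now 8 = byte 1 bit 0; 16 bits remain
Read 2: bits[8:19] width=11 -> value=1448 (bin 10110101000); offset now 19 = byte 2 bit 3; 5 bits remain
Read 3: bits[19:20] width=1 -> value=1 (bin 1); offset now 20 = byte 2 bit 4; 4 bits remain
Read 4: bits[20:22] width=2 -> value=0 (bin 00); offset now 22 = byte 2 bit 6; 2 bits remain

Answer: 22 0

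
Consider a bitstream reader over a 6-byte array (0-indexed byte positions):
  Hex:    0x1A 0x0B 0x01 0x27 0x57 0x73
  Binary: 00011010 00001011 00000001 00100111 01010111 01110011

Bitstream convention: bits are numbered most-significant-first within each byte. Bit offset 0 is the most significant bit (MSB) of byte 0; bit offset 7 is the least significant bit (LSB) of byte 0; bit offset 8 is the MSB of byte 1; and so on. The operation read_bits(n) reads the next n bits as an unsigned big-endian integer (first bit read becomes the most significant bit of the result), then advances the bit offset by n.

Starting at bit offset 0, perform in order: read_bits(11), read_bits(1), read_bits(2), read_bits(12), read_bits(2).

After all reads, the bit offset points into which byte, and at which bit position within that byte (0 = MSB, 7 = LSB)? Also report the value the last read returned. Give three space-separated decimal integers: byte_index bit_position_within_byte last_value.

Answer: 3 4 2

Derivation:
Read 1: bits[0:11] width=11 -> value=208 (bin 00011010000); offset now 11 = byte 1 bit 3; 37 bits remain
Read 2: bits[11:12] width=1 -> value=0 (bin 0); offset now 12 = byte 1 bit 4; 36 bits remain
Read 3: bits[12:14] width=2 -> value=2 (bin 10); offset now 14 = byte 1 bit 6; 34 bits remain
Read 4: bits[14:26] width=12 -> value=3076 (bin 110000000100); offset now 26 = byte 3 bit 2; 22 bits remain
Read 5: bits[26:28] width=2 -> value=2 (bin 10); offset now 28 = byte 3 bit 4; 20 bits remain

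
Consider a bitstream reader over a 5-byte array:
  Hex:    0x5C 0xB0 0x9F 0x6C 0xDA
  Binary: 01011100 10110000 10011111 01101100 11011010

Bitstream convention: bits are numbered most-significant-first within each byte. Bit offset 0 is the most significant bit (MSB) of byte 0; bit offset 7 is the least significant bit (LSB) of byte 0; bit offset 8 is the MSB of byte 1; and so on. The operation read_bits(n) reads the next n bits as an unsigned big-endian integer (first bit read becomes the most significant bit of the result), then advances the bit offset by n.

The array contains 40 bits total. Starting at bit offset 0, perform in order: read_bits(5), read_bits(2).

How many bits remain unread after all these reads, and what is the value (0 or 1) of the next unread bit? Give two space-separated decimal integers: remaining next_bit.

Answer: 33 0

Derivation:
Read 1: bits[0:5] width=5 -> value=11 (bin 01011); offset now 5 = byte 0 bit 5; 35 bits remain
Read 2: bits[5:7] width=2 -> value=2 (bin 10); offset now 7 = byte 0 bit 7; 33 bits remain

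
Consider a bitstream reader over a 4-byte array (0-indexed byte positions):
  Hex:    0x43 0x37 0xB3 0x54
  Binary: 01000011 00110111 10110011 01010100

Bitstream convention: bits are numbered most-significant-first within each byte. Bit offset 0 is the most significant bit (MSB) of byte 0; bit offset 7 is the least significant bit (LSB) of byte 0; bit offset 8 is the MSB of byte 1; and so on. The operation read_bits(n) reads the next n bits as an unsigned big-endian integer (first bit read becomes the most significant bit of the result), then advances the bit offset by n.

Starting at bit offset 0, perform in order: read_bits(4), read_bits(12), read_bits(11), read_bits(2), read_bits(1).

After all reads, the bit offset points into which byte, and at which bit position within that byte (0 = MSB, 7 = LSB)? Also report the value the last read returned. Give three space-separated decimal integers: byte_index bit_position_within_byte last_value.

Answer: 3 6 1

Derivation:
Read 1: bits[0:4] width=4 -> value=4 (bin 0100); offset now 4 = byte 0 bit 4; 28 bits remain
Read 2: bits[4:16] width=12 -> value=823 (bin 001100110111); offset now 16 = byte 2 bit 0; 16 bits remain
Read 3: bits[16:27] width=11 -> value=1434 (bin 10110011010); offset now 27 = byte 3 bit 3; 5 bits remain
Read 4: bits[27:29] width=2 -> value=2 (bin 10); offset now 29 = byte 3 bit 5; 3 bits remain
Read 5: bits[29:30] width=1 -> value=1 (bin 1); offset now 30 = byte 3 bit 6; 2 bits remain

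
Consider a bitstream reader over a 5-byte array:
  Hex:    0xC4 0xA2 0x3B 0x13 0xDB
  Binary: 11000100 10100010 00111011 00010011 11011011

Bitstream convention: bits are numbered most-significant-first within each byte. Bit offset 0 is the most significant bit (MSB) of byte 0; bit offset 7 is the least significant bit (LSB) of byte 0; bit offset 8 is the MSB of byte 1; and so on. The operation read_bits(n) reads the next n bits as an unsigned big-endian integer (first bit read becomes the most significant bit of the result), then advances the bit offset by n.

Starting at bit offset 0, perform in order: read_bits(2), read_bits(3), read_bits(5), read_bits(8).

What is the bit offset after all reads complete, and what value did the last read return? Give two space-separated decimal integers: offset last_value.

Answer: 18 136

Derivation:
Read 1: bits[0:2] width=2 -> value=3 (bin 11); offset now 2 = byte 0 bit 2; 38 bits remain
Read 2: bits[2:5] width=3 -> value=0 (bin 000); offset now 5 = byte 0 bit 5; 35 bits remain
Read 3: bits[5:10] width=5 -> value=18 (bin 10010); offset now 10 = byte 1 bit 2; 30 bits remain
Read 4: bits[10:18] width=8 -> value=136 (bin 10001000); offset now 18 = byte 2 bit 2; 22 bits remain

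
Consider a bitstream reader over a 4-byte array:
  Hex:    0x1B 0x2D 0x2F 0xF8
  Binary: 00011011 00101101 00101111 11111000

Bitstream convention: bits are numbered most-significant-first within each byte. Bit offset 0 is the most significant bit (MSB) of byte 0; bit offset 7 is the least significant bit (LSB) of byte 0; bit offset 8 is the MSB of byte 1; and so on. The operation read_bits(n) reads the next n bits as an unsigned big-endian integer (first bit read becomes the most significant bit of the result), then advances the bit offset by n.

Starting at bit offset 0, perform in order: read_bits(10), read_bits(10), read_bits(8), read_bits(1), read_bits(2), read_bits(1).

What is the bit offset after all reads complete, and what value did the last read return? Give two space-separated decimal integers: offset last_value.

Read 1: bits[0:10] width=10 -> value=108 (bin 0001101100); offset now 10 = byte 1 bit 2; 22 bits remain
Read 2: bits[10:20] width=10 -> value=722 (bin 1011010010); offset now 20 = byte 2 bit 4; 12 bits remain
Read 3: bits[20:28] width=8 -> value=255 (bin 11111111); offset now 28 = byte 3 bit 4; 4 bits remain
Read 4: bits[28:29] width=1 -> value=1 (bin 1); offset now 29 = byte 3 bit 5; 3 bits remain
Read 5: bits[29:31] width=2 -> value=0 (bin 00); offset now 31 = byte 3 bit 7; 1 bits remain
Read 6: bits[31:32] width=1 -> value=0 (bin 0); offset now 32 = byte 4 bit 0; 0 bits remain

Answer: 32 0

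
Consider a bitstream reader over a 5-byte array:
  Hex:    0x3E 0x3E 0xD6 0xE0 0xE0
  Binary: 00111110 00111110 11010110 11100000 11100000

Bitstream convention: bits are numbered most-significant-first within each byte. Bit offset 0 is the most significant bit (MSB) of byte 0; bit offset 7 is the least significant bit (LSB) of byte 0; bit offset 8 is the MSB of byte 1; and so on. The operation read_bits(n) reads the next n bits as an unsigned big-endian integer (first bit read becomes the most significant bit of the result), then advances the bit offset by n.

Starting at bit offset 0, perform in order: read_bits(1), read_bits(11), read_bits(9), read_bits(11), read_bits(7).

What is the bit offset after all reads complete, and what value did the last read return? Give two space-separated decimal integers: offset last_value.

Read 1: bits[0:1] width=1 -> value=0 (bin 0); offset now 1 = byte 0 bit 1; 39 bits remain
Read 2: bits[1:12] width=11 -> value=995 (bin 01111100011); offset now 12 = byte 1 bit 4; 28 bits remain
Read 3: bits[12:21] width=9 -> value=474 (bin 111011010); offset now 21 = byte 2 bit 5; 19 bits remain
Read 4: bits[21:32] width=11 -> value=1760 (bin 11011100000); offset now 32 = byte 4 bit 0; 8 bits remain
Read 5: bits[32:39] width=7 -> value=112 (bin 1110000); offset now 39 = byte 4 bit 7; 1 bits remain

Answer: 39 112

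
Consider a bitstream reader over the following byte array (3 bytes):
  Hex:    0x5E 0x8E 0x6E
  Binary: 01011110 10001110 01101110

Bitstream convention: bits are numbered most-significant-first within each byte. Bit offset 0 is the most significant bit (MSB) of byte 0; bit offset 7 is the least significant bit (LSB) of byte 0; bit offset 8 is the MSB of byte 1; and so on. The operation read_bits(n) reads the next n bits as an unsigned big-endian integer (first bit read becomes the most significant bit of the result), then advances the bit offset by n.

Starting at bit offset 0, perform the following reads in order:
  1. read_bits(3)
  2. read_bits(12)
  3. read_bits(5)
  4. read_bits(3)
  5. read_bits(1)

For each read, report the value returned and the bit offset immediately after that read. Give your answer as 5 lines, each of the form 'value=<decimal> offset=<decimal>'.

Read 1: bits[0:3] width=3 -> value=2 (bin 010); offset now 3 = byte 0 bit 3; 21 bits remain
Read 2: bits[3:15] width=12 -> value=3911 (bin 111101000111); offset now 15 = byte 1 bit 7; 9 bits remain
Read 3: bits[15:20] width=5 -> value=6 (bin 00110); offset now 20 = byte 2 bit 4; 4 bits remain
Read 4: bits[20:23] width=3 -> value=7 (bin 111); offset now 23 = byte 2 bit 7; 1 bits remain
Read 5: bits[23:24] width=1 -> value=0 (bin 0); offset now 24 = byte 3 bit 0; 0 bits remain

Answer: value=2 offset=3
value=3911 offset=15
value=6 offset=20
value=7 offset=23
value=0 offset=24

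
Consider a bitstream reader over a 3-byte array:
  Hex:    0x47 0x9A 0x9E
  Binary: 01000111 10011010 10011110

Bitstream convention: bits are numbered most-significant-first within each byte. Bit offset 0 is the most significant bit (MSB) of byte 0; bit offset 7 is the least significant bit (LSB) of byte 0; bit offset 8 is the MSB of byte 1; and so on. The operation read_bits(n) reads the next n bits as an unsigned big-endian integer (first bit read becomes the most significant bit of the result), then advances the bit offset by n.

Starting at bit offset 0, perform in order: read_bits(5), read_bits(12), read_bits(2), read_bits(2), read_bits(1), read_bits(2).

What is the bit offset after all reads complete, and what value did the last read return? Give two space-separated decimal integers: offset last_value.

Read 1: bits[0:5] width=5 -> value=8 (bin 01000); offset now 5 = byte 0 bit 5; 19 bits remain
Read 2: bits[5:17] width=12 -> value=3893 (bin 111100110101); offset now 17 = byte 2 bit 1; 7 bits remain
Read 3: bits[17:19] width=2 -> value=0 (bin 00); offset now 19 = byte 2 bit 3; 5 bits remain
Read 4: bits[19:21] width=2 -> value=3 (bin 11); offset now 21 = byte 2 bit 5; 3 bits remain
Read 5: bits[21:22] width=1 -> value=1 (bin 1); offset now 22 = byte 2 bit 6; 2 bits remain
Read 6: bits[22:24] width=2 -> value=2 (bin 10); offset now 24 = byte 3 bit 0; 0 bits remain

Answer: 24 2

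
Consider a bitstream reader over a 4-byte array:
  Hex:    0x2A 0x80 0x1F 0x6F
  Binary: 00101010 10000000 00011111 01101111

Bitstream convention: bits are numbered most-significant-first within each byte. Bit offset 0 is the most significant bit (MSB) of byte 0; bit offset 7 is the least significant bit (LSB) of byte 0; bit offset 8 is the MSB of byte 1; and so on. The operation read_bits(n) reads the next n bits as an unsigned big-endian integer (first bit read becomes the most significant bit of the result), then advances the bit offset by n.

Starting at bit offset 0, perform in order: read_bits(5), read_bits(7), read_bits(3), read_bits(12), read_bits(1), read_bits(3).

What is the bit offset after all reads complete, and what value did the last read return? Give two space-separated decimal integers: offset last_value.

Read 1: bits[0:5] width=5 -> value=5 (bin 00101); offset now 5 = byte 0 bit 5; 27 bits remain
Read 2: bits[5:12] width=7 -> value=40 (bin 0101000); offset now 12 = byte 1 bit 4; 20 bits remain
Read 3: bits[12:15] width=3 -> value=0 (bin 000); offset now 15 = byte 1 bit 7; 17 bits remain
Read 4: bits[15:27] width=12 -> value=251 (bin 000011111011); offset now 27 = byte 3 bit 3; 5 bits remain
Read 5: bits[27:28] width=1 -> value=0 (bin 0); offset now 28 = byte 3 bit 4; 4 bits remain
Read 6: bits[28:31] width=3 -> value=7 (bin 111); offset now 31 = byte 3 bit 7; 1 bits remain

Answer: 31 7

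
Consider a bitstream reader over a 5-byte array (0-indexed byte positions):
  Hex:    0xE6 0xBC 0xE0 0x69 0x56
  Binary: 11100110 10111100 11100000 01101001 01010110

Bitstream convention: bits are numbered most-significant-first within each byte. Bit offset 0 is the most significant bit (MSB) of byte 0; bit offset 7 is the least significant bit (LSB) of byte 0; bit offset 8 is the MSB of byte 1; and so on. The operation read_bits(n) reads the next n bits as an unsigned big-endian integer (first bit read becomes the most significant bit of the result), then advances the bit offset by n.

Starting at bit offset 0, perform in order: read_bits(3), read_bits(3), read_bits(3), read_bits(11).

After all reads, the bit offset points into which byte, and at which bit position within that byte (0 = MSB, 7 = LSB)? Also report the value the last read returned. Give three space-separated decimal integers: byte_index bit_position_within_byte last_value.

Answer: 2 4 974

Derivation:
Read 1: bits[0:3] width=3 -> value=7 (bin 111); offset now 3 = byte 0 bit 3; 37 bits remain
Read 2: bits[3:6] width=3 -> value=1 (bin 001); offset now 6 = byte 0 bit 6; 34 bits remain
Read 3: bits[6:9] width=3 -> value=5 (bin 101); offset now 9 = byte 1 bit 1; 31 bits remain
Read 4: bits[9:20] width=11 -> value=974 (bin 01111001110); offset now 20 = byte 2 bit 4; 20 bits remain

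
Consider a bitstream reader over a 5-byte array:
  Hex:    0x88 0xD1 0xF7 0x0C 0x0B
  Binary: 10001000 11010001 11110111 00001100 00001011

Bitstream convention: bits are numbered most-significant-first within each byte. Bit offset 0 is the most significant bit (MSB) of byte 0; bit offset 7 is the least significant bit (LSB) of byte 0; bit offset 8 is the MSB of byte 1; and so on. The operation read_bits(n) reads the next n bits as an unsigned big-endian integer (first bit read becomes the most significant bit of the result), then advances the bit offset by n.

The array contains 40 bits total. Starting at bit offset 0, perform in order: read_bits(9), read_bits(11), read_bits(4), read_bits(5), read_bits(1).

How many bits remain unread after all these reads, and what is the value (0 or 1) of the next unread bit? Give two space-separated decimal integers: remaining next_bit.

Read 1: bits[0:9] width=9 -> value=273 (bin 100010001); offset now 9 = byte 1 bit 1; 31 bits remain
Read 2: bits[9:20] width=11 -> value=1311 (bin 10100011111); offset now 20 = byte 2 bit 4; 20 bits remain
Read 3: bits[20:24] width=4 -> value=7 (bin 0111); offset now 24 = byte 3 bit 0; 16 bits remain
Read 4: bits[24:29] width=5 -> value=1 (bin 00001); offset now 29 = byte 3 bit 5; 11 bits remain
Read 5: bits[29:30] width=1 -> value=1 (bin 1); offset now 30 = byte 3 bit 6; 10 bits remain

Answer: 10 0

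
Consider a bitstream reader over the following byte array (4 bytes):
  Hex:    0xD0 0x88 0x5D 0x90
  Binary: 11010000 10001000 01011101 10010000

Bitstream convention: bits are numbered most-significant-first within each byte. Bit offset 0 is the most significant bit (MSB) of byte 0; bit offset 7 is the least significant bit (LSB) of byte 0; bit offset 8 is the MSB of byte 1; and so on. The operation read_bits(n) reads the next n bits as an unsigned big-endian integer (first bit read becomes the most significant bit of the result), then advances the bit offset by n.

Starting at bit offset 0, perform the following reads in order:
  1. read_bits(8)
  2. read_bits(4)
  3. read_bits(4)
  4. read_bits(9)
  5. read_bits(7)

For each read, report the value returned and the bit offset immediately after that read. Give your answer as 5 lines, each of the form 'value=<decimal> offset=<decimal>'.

Read 1: bits[0:8] width=8 -> value=208 (bin 11010000); offset now 8 = byte 1 bit 0; 24 bits remain
Read 2: bits[8:12] width=4 -> value=8 (bin 1000); offset now 12 = byte 1 bit 4; 20 bits remain
Read 3: bits[12:16] width=4 -> value=8 (bin 1000); offset now 16 = byte 2 bit 0; 16 bits remain
Read 4: bits[16:25] width=9 -> value=187 (bin 010111011); offset now 25 = byte 3 bit 1; 7 bits remain
Read 5: bits[25:32] width=7 -> value=16 (bin 0010000); offset now 32 = byte 4 bit 0; 0 bits remain

Answer: value=208 offset=8
value=8 offset=12
value=8 offset=16
value=187 offset=25
value=16 offset=32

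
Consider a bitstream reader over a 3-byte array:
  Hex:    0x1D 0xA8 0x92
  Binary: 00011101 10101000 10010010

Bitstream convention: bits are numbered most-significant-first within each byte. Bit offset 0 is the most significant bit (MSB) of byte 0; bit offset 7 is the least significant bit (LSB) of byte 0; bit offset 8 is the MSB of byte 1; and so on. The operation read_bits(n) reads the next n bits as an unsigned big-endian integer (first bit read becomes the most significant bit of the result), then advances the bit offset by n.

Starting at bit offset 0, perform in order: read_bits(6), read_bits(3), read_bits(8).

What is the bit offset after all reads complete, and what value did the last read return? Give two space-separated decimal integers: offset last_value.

Read 1: bits[0:6] width=6 -> value=7 (bin 000111); offset now 6 = byte 0 bit 6; 18 bits remain
Read 2: bits[6:9] width=3 -> value=3 (bin 011); offset now 9 = byte 1 bit 1; 15 bits remain
Read 3: bits[9:17] width=8 -> value=81 (bin 01010001); offset now 17 = byte 2 bit 1; 7 bits remain

Answer: 17 81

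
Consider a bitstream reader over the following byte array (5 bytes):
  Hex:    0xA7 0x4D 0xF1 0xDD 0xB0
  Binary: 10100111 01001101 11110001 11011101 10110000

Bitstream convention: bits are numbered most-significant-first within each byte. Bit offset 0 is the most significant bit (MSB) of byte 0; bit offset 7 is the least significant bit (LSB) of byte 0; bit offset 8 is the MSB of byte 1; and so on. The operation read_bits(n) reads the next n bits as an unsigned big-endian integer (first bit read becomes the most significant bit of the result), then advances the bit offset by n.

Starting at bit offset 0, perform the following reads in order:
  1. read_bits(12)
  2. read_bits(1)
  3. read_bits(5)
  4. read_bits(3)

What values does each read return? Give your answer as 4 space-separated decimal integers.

Answer: 2676 1 23 6

Derivation:
Read 1: bits[0:12] width=12 -> value=2676 (bin 101001110100); offset now 12 = byte 1 bit 4; 28 bits remain
Read 2: bits[12:13] width=1 -> value=1 (bin 1); offset now 13 = byte 1 bit 5; 27 bits remain
Read 3: bits[13:18] width=5 -> value=23 (bin 10111); offset now 18 = byte 2 bit 2; 22 bits remain
Read 4: bits[18:21] width=3 -> value=6 (bin 110); offset now 21 = byte 2 bit 5; 19 bits remain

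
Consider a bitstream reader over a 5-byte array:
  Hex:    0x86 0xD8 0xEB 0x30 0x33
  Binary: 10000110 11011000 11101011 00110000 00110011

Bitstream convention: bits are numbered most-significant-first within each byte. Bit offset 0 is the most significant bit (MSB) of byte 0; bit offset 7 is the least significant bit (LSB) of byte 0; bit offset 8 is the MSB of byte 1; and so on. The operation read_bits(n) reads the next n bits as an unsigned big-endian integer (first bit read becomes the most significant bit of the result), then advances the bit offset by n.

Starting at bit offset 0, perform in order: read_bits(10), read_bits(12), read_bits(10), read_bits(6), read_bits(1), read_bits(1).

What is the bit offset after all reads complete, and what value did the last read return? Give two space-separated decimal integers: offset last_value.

Answer: 40 1

Derivation:
Read 1: bits[0:10] width=10 -> value=539 (bin 1000011011); offset now 10 = byte 1 bit 2; 30 bits remain
Read 2: bits[10:22] width=12 -> value=1594 (bin 011000111010); offset now 22 = byte 2 bit 6; 18 bits remain
Read 3: bits[22:32] width=10 -> value=816 (bin 1100110000); offset now 32 = byte 4 bit 0; 8 bits remain
Read 4: bits[32:38] width=6 -> value=12 (bin 001100); offset now 38 = byte 4 bit 6; 2 bits remain
Read 5: bits[38:39] width=1 -> value=1 (bin 1); offset now 39 = byte 4 bit 7; 1 bits remain
Read 6: bits[39:40] width=1 -> value=1 (bin 1); offset now 40 = byte 5 bit 0; 0 bits remain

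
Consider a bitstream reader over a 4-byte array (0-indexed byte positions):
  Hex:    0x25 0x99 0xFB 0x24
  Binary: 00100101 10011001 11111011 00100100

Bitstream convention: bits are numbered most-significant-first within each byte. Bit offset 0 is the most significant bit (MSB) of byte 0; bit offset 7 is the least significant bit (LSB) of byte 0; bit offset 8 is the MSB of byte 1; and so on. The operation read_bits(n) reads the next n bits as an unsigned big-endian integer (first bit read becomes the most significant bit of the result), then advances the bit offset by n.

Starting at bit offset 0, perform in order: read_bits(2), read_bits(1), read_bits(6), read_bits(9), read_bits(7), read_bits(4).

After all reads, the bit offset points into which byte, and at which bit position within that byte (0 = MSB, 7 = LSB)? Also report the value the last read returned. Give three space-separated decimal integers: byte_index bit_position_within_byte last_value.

Read 1: bits[0:2] width=2 -> value=0 (bin 00); offset now 2 = byte 0 bit 2; 30 bits remain
Read 2: bits[2:3] width=1 -> value=1 (bin 1); offset now 3 = byte 0 bit 3; 29 bits remain
Read 3: bits[3:9] width=6 -> value=11 (bin 001011); offset now 9 = byte 1 bit 1; 23 bits remain
Read 4: bits[9:18] width=9 -> value=103 (bin 001100111); offset now 18 = byte 2 bit 2; 14 bits remain
Read 5: bits[18:25] width=7 -> value=118 (bin 1110110); offset now 25 = byte 3 bit 1; 7 bits remain
Read 6: bits[25:29] width=4 -> value=4 (bin 0100); offset now 29 = byte 3 bit 5; 3 bits remain

Answer: 3 5 4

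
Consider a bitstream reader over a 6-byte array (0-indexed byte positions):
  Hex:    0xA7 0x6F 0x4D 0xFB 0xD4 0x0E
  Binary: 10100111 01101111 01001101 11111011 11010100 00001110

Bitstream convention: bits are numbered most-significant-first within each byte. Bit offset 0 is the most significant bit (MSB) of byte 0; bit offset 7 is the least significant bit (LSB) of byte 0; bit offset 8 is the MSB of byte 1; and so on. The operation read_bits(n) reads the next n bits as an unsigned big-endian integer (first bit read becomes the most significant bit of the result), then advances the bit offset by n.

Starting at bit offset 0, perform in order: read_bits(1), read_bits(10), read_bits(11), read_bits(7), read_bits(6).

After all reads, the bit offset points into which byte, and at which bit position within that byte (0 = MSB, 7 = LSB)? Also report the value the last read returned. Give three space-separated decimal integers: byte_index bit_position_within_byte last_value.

Read 1: bits[0:1] width=1 -> value=1 (bin 1); offset now 1 = byte 0 bit 1; 47 bits remain
Read 2: bits[1:11] width=10 -> value=315 (bin 0100111011); offset now 11 = byte 1 bit 3; 37 bits remain
Read 3: bits[11:22] width=11 -> value=979 (bin 01111010011); offset now 22 = byte 2 bit 6; 26 bits remain
Read 4: bits[22:29] width=7 -> value=63 (bin 0111111); offset now 29 = byte 3 bit 5; 19 bits remain
Read 5: bits[29:35] width=6 -> value=30 (bin 011110); offset now 35 = byte 4 bit 3; 13 bits remain

Answer: 4 3 30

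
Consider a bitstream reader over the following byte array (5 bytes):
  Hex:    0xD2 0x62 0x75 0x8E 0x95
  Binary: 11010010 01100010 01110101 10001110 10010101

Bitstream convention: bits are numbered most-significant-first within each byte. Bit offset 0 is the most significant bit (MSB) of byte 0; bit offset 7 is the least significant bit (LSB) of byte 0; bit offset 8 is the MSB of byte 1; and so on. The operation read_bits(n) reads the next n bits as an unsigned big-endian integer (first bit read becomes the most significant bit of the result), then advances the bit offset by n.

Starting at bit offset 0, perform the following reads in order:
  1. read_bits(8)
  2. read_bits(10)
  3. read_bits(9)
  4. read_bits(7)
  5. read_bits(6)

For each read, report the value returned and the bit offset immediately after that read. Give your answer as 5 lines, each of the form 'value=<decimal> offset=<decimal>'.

Answer: value=210 offset=8
value=393 offset=18
value=428 offset=27
value=58 offset=34
value=21 offset=40

Derivation:
Read 1: bits[0:8] width=8 -> value=210 (bin 11010010); offset now 8 = byte 1 bit 0; 32 bits remain
Read 2: bits[8:18] width=10 -> value=393 (bin 0110001001); offset now 18 = byte 2 bit 2; 22 bits remain
Read 3: bits[18:27] width=9 -> value=428 (bin 110101100); offset now 27 = byte 3 bit 3; 13 bits remain
Read 4: bits[27:34] width=7 -> value=58 (bin 0111010); offset now 34 = byte 4 bit 2; 6 bits remain
Read 5: bits[34:40] width=6 -> value=21 (bin 010101); offset now 40 = byte 5 bit 0; 0 bits remain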